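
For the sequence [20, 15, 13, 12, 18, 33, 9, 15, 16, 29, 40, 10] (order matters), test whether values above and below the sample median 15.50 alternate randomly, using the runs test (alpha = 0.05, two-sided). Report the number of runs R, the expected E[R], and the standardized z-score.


Step 1: Compute median = 15.50; label A = above, B = below.
Labels in order: ABBBAABBAAAB  (n_A = 6, n_B = 6)
Step 2: Count runs R = 6.
Step 3: Under H0 (random ordering), E[R] = 2*n_A*n_B/(n_A+n_B) + 1 = 2*6*6/12 + 1 = 7.0000.
        Var[R] = 2*n_A*n_B*(2*n_A*n_B - n_A - n_B) / ((n_A+n_B)^2 * (n_A+n_B-1)) = 4320/1584 = 2.7273.
        SD[R] = 1.6514.
Step 4: Continuity-corrected z = (R + 0.5 - E[R]) / SD[R] = (6 + 0.5 - 7.0000) / 1.6514 = -0.3028.
Step 5: Two-sided p-value via normal approximation = 2*(1 - Phi(|z|)) = 0.762069.
Step 6: alpha = 0.05. fail to reject H0.

R = 6, z = -0.3028, p = 0.762069, fail to reject H0.


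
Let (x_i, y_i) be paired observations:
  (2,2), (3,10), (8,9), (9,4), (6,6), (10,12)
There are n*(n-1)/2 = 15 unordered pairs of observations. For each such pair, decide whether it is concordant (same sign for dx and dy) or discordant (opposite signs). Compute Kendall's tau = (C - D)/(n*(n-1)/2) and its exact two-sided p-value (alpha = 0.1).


Step 1: Enumerate the 15 unordered pairs (i,j) with i<j and classify each by sign(x_j-x_i) * sign(y_j-y_i).
  (1,2):dx=+1,dy=+8->C; (1,3):dx=+6,dy=+7->C; (1,4):dx=+7,dy=+2->C; (1,5):dx=+4,dy=+4->C
  (1,6):dx=+8,dy=+10->C; (2,3):dx=+5,dy=-1->D; (2,4):dx=+6,dy=-6->D; (2,5):dx=+3,dy=-4->D
  (2,6):dx=+7,dy=+2->C; (3,4):dx=+1,dy=-5->D; (3,5):dx=-2,dy=-3->C; (3,6):dx=+2,dy=+3->C
  (4,5):dx=-3,dy=+2->D; (4,6):dx=+1,dy=+8->C; (5,6):dx=+4,dy=+6->C
Step 2: C = 10, D = 5, total pairs = 15.
Step 3: tau = (C - D)/(n(n-1)/2) = (10 - 5)/15 = 0.333333.
Step 4: Exact two-sided p-value (enumerate n! = 720 permutations of y under H0): p = 0.469444.
Step 5: alpha = 0.1. fail to reject H0.

tau_b = 0.3333 (C=10, D=5), p = 0.469444, fail to reject H0.


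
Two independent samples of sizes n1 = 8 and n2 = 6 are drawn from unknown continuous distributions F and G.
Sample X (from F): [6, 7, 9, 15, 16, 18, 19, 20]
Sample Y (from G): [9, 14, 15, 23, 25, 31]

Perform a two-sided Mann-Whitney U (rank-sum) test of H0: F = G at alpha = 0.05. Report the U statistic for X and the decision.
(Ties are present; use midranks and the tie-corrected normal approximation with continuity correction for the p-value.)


Step 1: Combine and sort all 14 observations; assign midranks.
sorted (value, group): (6,X), (7,X), (9,X), (9,Y), (14,Y), (15,X), (15,Y), (16,X), (18,X), (19,X), (20,X), (23,Y), (25,Y), (31,Y)
ranks: 6->1, 7->2, 9->3.5, 9->3.5, 14->5, 15->6.5, 15->6.5, 16->8, 18->9, 19->10, 20->11, 23->12, 25->13, 31->14
Step 2: Rank sum for X: R1 = 1 + 2 + 3.5 + 6.5 + 8 + 9 + 10 + 11 = 51.
Step 3: U_X = R1 - n1(n1+1)/2 = 51 - 8*9/2 = 51 - 36 = 15.
       U_Y = n1*n2 - U_X = 48 - 15 = 33.
Step 4: Ties are present, so use the tie-corrected normal approximation (with continuity correction) for the p-value.
Step 5: p-value = 0.271435; compare to alpha = 0.05. fail to reject H0.

U_X = 15, p = 0.271435, fail to reject H0 at alpha = 0.05.


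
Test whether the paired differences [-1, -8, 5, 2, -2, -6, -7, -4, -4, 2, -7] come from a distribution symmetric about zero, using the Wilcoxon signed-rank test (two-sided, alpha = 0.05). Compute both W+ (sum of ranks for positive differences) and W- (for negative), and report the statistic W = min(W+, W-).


Step 1: Drop any zero differences (none here) and take |d_i|.
|d| = [1, 8, 5, 2, 2, 6, 7, 4, 4, 2, 7]
Step 2: Midrank |d_i| (ties get averaged ranks).
ranks: |1|->1, |8|->11, |5|->7, |2|->3, |2|->3, |6|->8, |7|->9.5, |4|->5.5, |4|->5.5, |2|->3, |7|->9.5
Step 3: Attach original signs; sum ranks with positive sign and with negative sign.
W+ = 7 + 3 + 3 = 13
W- = 1 + 11 + 3 + 8 + 9.5 + 5.5 + 5.5 + 9.5 = 53
(Check: W+ + W- = 66 should equal n(n+1)/2 = 66.)
Step 4: Test statistic W = min(W+, W-) = 13.
Step 5: Ties in |d|, so use the tie-corrected normal approximation.
        E[W] = n(n+1)/4 = 11*12/4 = 33.
        Tie groups: |d|=2 (t=3), |d|=4 (t=2), |d|=7 (t=2); sum(t^3 - t) = 36.
        Var[W] = n(n+1)(2n+1)/24 - sum(t^3-t)/48 = 3036/24 - 36/48 = 125.75.
        z = (W - E[W]) / sqrt(Var[W]) = (13 - 33) / 11.2138 = -1.7835.
        Two-sided p = 2*Phi(z) = 0.074503.
Step 6: alpha = 0.05. fail to reject H0.

W+ = 13, W- = 53, W = min = 13, p = 0.074503, fail to reject H0.


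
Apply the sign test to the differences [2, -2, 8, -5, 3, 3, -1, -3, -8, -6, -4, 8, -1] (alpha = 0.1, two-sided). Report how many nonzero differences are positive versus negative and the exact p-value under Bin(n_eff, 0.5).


Step 1: Discard zero differences. Original n = 13; n_eff = number of nonzero differences = 13.
Nonzero differences (with sign): +2, -2, +8, -5, +3, +3, -1, -3, -8, -6, -4, +8, -1
Step 2: Count signs: positive = 5, negative = 8.
Step 3: Under H0: P(positive) = 0.5, so the number of positives S ~ Bin(13, 0.5).
Step 4: Two-sided exact p-value = sum of Bin(13,0.5) probabilities at or below the observed probability = 0.581055.
Step 5: alpha = 0.1. fail to reject H0.

n_eff = 13, pos = 5, neg = 8, p = 0.581055, fail to reject H0.


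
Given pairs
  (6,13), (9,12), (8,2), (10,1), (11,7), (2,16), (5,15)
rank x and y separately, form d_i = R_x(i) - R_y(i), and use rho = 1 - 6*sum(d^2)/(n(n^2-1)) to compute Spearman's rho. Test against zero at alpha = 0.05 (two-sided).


Step 1: Rank x and y separately (midranks; no ties here).
rank(x): 6->3, 9->5, 8->4, 10->6, 11->7, 2->1, 5->2
rank(y): 13->5, 12->4, 2->2, 1->1, 7->3, 16->7, 15->6
Step 2: d_i = R_x(i) - R_y(i); compute d_i^2.
  (3-5)^2=4, (5-4)^2=1, (4-2)^2=4, (6-1)^2=25, (7-3)^2=16, (1-7)^2=36, (2-6)^2=16
sum(d^2) = 102.
Step 3: rho = 1 - 6*102 / (7*(7^2 - 1)) = 1 - 612/336 = -0.821429.
Step 4: Under H0, t = rho * sqrt((n-2)/(1-rho^2)) = -3.2206 ~ t(5).
Step 5: Two-sided p-value from the t-distribution with 5 df = 0.023449.
Step 6: alpha = 0.05. reject H0.

rho = -0.8214, p = 0.023449, reject H0 at alpha = 0.05.


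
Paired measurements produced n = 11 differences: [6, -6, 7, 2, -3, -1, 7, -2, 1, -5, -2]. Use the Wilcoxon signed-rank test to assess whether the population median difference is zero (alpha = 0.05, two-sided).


Step 1: Drop any zero differences (none here) and take |d_i|.
|d| = [6, 6, 7, 2, 3, 1, 7, 2, 1, 5, 2]
Step 2: Midrank |d_i| (ties get averaged ranks).
ranks: |6|->8.5, |6|->8.5, |7|->10.5, |2|->4, |3|->6, |1|->1.5, |7|->10.5, |2|->4, |1|->1.5, |5|->7, |2|->4
Step 3: Attach original signs; sum ranks with positive sign and with negative sign.
W+ = 8.5 + 10.5 + 4 + 10.5 + 1.5 = 35
W- = 8.5 + 6 + 1.5 + 4 + 7 + 4 = 31
(Check: W+ + W- = 66 should equal n(n+1)/2 = 66.)
Step 4: Test statistic W = min(W+, W-) = 31.
Step 5: Ties in |d|, so use the tie-corrected normal approximation.
        E[W] = n(n+1)/4 = 11*12/4 = 33.
        Tie groups: |d|=1 (t=2), |d|=2 (t=3), |d|=6 (t=2), |d|=7 (t=2); sum(t^3 - t) = 42.
        Var[W] = n(n+1)(2n+1)/24 - sum(t^3-t)/48 = 3036/24 - 42/48 = 125.625.
        z = (W - E[W]) / sqrt(Var[W]) = (31 - 33) / 11.2083 = -0.1784.
        Two-sided p = 2*Phi(z) = 0.858378.
Step 6: alpha = 0.05. fail to reject H0.

W+ = 35, W- = 31, W = min = 31, p = 0.858378, fail to reject H0.


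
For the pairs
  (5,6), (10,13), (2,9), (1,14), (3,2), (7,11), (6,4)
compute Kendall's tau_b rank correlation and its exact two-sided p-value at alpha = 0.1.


Step 1: Enumerate the 21 unordered pairs (i,j) with i<j and classify each by sign(x_j-x_i) * sign(y_j-y_i).
  (1,2):dx=+5,dy=+7->C; (1,3):dx=-3,dy=+3->D; (1,4):dx=-4,dy=+8->D; (1,5):dx=-2,dy=-4->C
  (1,6):dx=+2,dy=+5->C; (1,7):dx=+1,dy=-2->D; (2,3):dx=-8,dy=-4->C; (2,4):dx=-9,dy=+1->D
  (2,5):dx=-7,dy=-11->C; (2,6):dx=-3,dy=-2->C; (2,7):dx=-4,dy=-9->C; (3,4):dx=-1,dy=+5->D
  (3,5):dx=+1,dy=-7->D; (3,6):dx=+5,dy=+2->C; (3,7):dx=+4,dy=-5->D; (4,5):dx=+2,dy=-12->D
  (4,6):dx=+6,dy=-3->D; (4,7):dx=+5,dy=-10->D; (5,6):dx=+4,dy=+9->C; (5,7):dx=+3,dy=+2->C
  (6,7):dx=-1,dy=-7->C
Step 2: C = 11, D = 10, total pairs = 21.
Step 3: tau = (C - D)/(n(n-1)/2) = (11 - 10)/21 = 0.047619.
Step 4: Exact two-sided p-value (enumerate n! = 5040 permutations of y under H0): p = 1.000000.
Step 5: alpha = 0.1. fail to reject H0.

tau_b = 0.0476 (C=11, D=10), p = 1.000000, fail to reject H0.


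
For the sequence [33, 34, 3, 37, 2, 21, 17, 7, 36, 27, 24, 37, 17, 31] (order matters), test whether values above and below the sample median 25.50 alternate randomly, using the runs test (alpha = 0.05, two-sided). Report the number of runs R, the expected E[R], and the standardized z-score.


Step 1: Compute median = 25.50; label A = above, B = below.
Labels in order: AABABBBBAABABA  (n_A = 7, n_B = 7)
Step 2: Count runs R = 9.
Step 3: Under H0 (random ordering), E[R] = 2*n_A*n_B/(n_A+n_B) + 1 = 2*7*7/14 + 1 = 8.0000.
        Var[R] = 2*n_A*n_B*(2*n_A*n_B - n_A - n_B) / ((n_A+n_B)^2 * (n_A+n_B-1)) = 8232/2548 = 3.2308.
        SD[R] = 1.7974.
Step 4: Continuity-corrected z = (R - 0.5 - E[R]) / SD[R] = (9 - 0.5 - 8.0000) / 1.7974 = 0.2782.
Step 5: Two-sided p-value via normal approximation = 2*(1 - Phi(|z|)) = 0.780879.
Step 6: alpha = 0.05. fail to reject H0.

R = 9, z = 0.2782, p = 0.780879, fail to reject H0.


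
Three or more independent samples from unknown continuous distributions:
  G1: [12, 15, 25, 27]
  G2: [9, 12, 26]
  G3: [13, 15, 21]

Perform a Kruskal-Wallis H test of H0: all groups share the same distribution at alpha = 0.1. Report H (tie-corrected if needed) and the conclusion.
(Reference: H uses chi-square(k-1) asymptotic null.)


Step 1: Combine all N = 10 observations and assign midranks.
sorted (value, group, rank): (9,G2,1), (12,G1,2.5), (12,G2,2.5), (13,G3,4), (15,G1,5.5), (15,G3,5.5), (21,G3,7), (25,G1,8), (26,G2,9), (27,G1,10)
Step 2: Sum ranks within each group.
R_1 = 26 (n_1 = 4)
R_2 = 12.5 (n_2 = 3)
R_3 = 16.5 (n_3 = 3)
Step 3: H = 12/(N(N+1)) * sum(R_i^2/n_i) - 3(N+1)
     = 12/(10*11) * (26^2/4 + 12.5^2/3 + 16.5^2/3) - 3*11
     = 0.109091 * 311.833 - 33
     = 1.018182.
Step 4: Ties present; correction factor C = 1 - 12/(10^3 - 10) = 0.987879. Corrected H = 1.018182 / 0.987879 = 1.030675.
Step 5: Under H0, H ~ chi^2(2); p-value = 0.597299.
Step 6: alpha = 0.1. fail to reject H0.

H = 1.0307, df = 2, p = 0.597299, fail to reject H0.


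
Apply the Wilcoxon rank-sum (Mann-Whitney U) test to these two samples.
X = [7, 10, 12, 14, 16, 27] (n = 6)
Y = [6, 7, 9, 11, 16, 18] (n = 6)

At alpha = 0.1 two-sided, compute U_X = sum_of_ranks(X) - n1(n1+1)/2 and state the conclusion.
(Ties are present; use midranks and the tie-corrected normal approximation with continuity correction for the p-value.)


Step 1: Combine and sort all 12 observations; assign midranks.
sorted (value, group): (6,Y), (7,X), (7,Y), (9,Y), (10,X), (11,Y), (12,X), (14,X), (16,X), (16,Y), (18,Y), (27,X)
ranks: 6->1, 7->2.5, 7->2.5, 9->4, 10->5, 11->6, 12->7, 14->8, 16->9.5, 16->9.5, 18->11, 27->12
Step 2: Rank sum for X: R1 = 2.5 + 5 + 7 + 8 + 9.5 + 12 = 44.
Step 3: U_X = R1 - n1(n1+1)/2 = 44 - 6*7/2 = 44 - 21 = 23.
       U_Y = n1*n2 - U_X = 36 - 23 = 13.
Step 4: Ties are present, so use the tie-corrected normal approximation (with continuity correction) for the p-value.
Step 5: p-value = 0.469613; compare to alpha = 0.1. fail to reject H0.

U_X = 23, p = 0.469613, fail to reject H0 at alpha = 0.1.


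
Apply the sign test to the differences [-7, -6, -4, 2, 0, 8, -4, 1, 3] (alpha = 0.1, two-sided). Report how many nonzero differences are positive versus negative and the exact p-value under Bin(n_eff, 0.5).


Step 1: Discard zero differences. Original n = 9; n_eff = number of nonzero differences = 8.
Nonzero differences (with sign): -7, -6, -4, +2, +8, -4, +1, +3
Step 2: Count signs: positive = 4, negative = 4.
Step 3: Under H0: P(positive) = 0.5, so the number of positives S ~ Bin(8, 0.5).
Step 4: Two-sided exact p-value = sum of Bin(8,0.5) probabilities at or below the observed probability = 1.000000.
Step 5: alpha = 0.1. fail to reject H0.

n_eff = 8, pos = 4, neg = 4, p = 1.000000, fail to reject H0.


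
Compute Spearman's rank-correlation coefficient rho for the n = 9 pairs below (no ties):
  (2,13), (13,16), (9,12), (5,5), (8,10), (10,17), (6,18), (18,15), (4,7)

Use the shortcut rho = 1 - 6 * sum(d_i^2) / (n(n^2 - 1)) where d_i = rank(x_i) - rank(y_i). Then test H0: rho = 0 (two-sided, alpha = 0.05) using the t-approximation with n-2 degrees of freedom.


Step 1: Rank x and y separately (midranks; no ties here).
rank(x): 2->1, 13->8, 9->6, 5->3, 8->5, 10->7, 6->4, 18->9, 4->2
rank(y): 13->5, 16->7, 12->4, 5->1, 10->3, 17->8, 18->9, 15->6, 7->2
Step 2: d_i = R_x(i) - R_y(i); compute d_i^2.
  (1-5)^2=16, (8-7)^2=1, (6-4)^2=4, (3-1)^2=4, (5-3)^2=4, (7-8)^2=1, (4-9)^2=25, (9-6)^2=9, (2-2)^2=0
sum(d^2) = 64.
Step 3: rho = 1 - 6*64 / (9*(9^2 - 1)) = 1 - 384/720 = 0.466667.
Step 4: Under H0, t = rho * sqrt((n-2)/(1-rho^2)) = 1.3960 ~ t(7).
Step 5: Two-sided p-value from the t-distribution with 7 df = 0.205386.
Step 6: alpha = 0.05. fail to reject H0.

rho = 0.4667, p = 0.205386, fail to reject H0 at alpha = 0.05.


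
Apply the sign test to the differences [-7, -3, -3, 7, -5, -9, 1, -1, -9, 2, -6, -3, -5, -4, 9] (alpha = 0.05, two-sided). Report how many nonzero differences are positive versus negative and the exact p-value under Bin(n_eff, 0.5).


Step 1: Discard zero differences. Original n = 15; n_eff = number of nonzero differences = 15.
Nonzero differences (with sign): -7, -3, -3, +7, -5, -9, +1, -1, -9, +2, -6, -3, -5, -4, +9
Step 2: Count signs: positive = 4, negative = 11.
Step 3: Under H0: P(positive) = 0.5, so the number of positives S ~ Bin(15, 0.5).
Step 4: Two-sided exact p-value = sum of Bin(15,0.5) probabilities at or below the observed probability = 0.118469.
Step 5: alpha = 0.05. fail to reject H0.

n_eff = 15, pos = 4, neg = 11, p = 0.118469, fail to reject H0.


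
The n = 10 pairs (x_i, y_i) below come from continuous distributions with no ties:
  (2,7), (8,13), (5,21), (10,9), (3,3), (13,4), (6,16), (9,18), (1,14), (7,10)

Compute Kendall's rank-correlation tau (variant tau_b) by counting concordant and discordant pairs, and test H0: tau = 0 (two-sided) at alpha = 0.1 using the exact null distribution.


Step 1: Enumerate the 45 unordered pairs (i,j) with i<j and classify each by sign(x_j-x_i) * sign(y_j-y_i).
  (1,2):dx=+6,dy=+6->C; (1,3):dx=+3,dy=+14->C; (1,4):dx=+8,dy=+2->C; (1,5):dx=+1,dy=-4->D
  (1,6):dx=+11,dy=-3->D; (1,7):dx=+4,dy=+9->C; (1,8):dx=+7,dy=+11->C; (1,9):dx=-1,dy=+7->D
  (1,10):dx=+5,dy=+3->C; (2,3):dx=-3,dy=+8->D; (2,4):dx=+2,dy=-4->D; (2,5):dx=-5,dy=-10->C
  (2,6):dx=+5,dy=-9->D; (2,7):dx=-2,dy=+3->D; (2,8):dx=+1,dy=+5->C; (2,9):dx=-7,dy=+1->D
  (2,10):dx=-1,dy=-3->C; (3,4):dx=+5,dy=-12->D; (3,5):dx=-2,dy=-18->C; (3,6):dx=+8,dy=-17->D
  (3,7):dx=+1,dy=-5->D; (3,8):dx=+4,dy=-3->D; (3,9):dx=-4,dy=-7->C; (3,10):dx=+2,dy=-11->D
  (4,5):dx=-7,dy=-6->C; (4,6):dx=+3,dy=-5->D; (4,7):dx=-4,dy=+7->D; (4,8):dx=-1,dy=+9->D
  (4,9):dx=-9,dy=+5->D; (4,10):dx=-3,dy=+1->D; (5,6):dx=+10,dy=+1->C; (5,7):dx=+3,dy=+13->C
  (5,8):dx=+6,dy=+15->C; (5,9):dx=-2,dy=+11->D; (5,10):dx=+4,dy=+7->C; (6,7):dx=-7,dy=+12->D
  (6,8):dx=-4,dy=+14->D; (6,9):dx=-12,dy=+10->D; (6,10):dx=-6,dy=+6->D; (7,8):dx=+3,dy=+2->C
  (7,9):dx=-5,dy=-2->C; (7,10):dx=+1,dy=-6->D; (8,9):dx=-8,dy=-4->C; (8,10):dx=-2,dy=-8->C
  (9,10):dx=+6,dy=-4->D
Step 2: C = 20, D = 25, total pairs = 45.
Step 3: tau = (C - D)/(n(n-1)/2) = (20 - 25)/45 = -0.111111.
Step 4: Exact two-sided p-value (enumerate n! = 3628800 permutations of y under H0): p = 0.727490.
Step 5: alpha = 0.1. fail to reject H0.

tau_b = -0.1111 (C=20, D=25), p = 0.727490, fail to reject H0.


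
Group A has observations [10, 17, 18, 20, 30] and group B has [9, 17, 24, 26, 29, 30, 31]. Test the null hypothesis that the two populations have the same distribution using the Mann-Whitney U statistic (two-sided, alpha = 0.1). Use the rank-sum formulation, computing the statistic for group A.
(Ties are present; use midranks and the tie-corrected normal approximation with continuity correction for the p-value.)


Step 1: Combine and sort all 12 observations; assign midranks.
sorted (value, group): (9,Y), (10,X), (17,X), (17,Y), (18,X), (20,X), (24,Y), (26,Y), (29,Y), (30,X), (30,Y), (31,Y)
ranks: 9->1, 10->2, 17->3.5, 17->3.5, 18->5, 20->6, 24->7, 26->8, 29->9, 30->10.5, 30->10.5, 31->12
Step 2: Rank sum for X: R1 = 2 + 3.5 + 5 + 6 + 10.5 = 27.
Step 3: U_X = R1 - n1(n1+1)/2 = 27 - 5*6/2 = 27 - 15 = 12.
       U_Y = n1*n2 - U_X = 35 - 12 = 23.
Step 4: Ties are present, so use the tie-corrected normal approximation (with continuity correction) for the p-value.
Step 5: p-value = 0.415157; compare to alpha = 0.1. fail to reject H0.

U_X = 12, p = 0.415157, fail to reject H0 at alpha = 0.1.


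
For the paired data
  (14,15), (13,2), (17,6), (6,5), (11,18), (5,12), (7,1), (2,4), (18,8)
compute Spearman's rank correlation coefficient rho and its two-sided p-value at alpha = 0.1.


Step 1: Rank x and y separately (midranks; no ties here).
rank(x): 14->7, 13->6, 17->8, 6->3, 11->5, 5->2, 7->4, 2->1, 18->9
rank(y): 15->8, 2->2, 6->5, 5->4, 18->9, 12->7, 1->1, 4->3, 8->6
Step 2: d_i = R_x(i) - R_y(i); compute d_i^2.
  (7-8)^2=1, (6-2)^2=16, (8-5)^2=9, (3-4)^2=1, (5-9)^2=16, (2-7)^2=25, (4-1)^2=9, (1-3)^2=4, (9-6)^2=9
sum(d^2) = 90.
Step 3: rho = 1 - 6*90 / (9*(9^2 - 1)) = 1 - 540/720 = 0.250000.
Step 4: Under H0, t = rho * sqrt((n-2)/(1-rho^2)) = 0.6831 ~ t(7).
Step 5: Two-sided p-value from the t-distribution with 7 df = 0.516490.
Step 6: alpha = 0.1. fail to reject H0.

rho = 0.2500, p = 0.516490, fail to reject H0 at alpha = 0.1.


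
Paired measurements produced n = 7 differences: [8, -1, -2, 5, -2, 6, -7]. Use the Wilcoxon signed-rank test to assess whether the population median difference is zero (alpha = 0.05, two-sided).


Step 1: Drop any zero differences (none here) and take |d_i|.
|d| = [8, 1, 2, 5, 2, 6, 7]
Step 2: Midrank |d_i| (ties get averaged ranks).
ranks: |8|->7, |1|->1, |2|->2.5, |5|->4, |2|->2.5, |6|->5, |7|->6
Step 3: Attach original signs; sum ranks with positive sign and with negative sign.
W+ = 7 + 4 + 5 = 16
W- = 1 + 2.5 + 2.5 + 6 = 12
(Check: W+ + W- = 28 should equal n(n+1)/2 = 28.)
Step 4: Test statistic W = min(W+, W-) = 12.
Step 5: Ties in |d|, so use the tie-corrected normal approximation.
        E[W] = n(n+1)/4 = 7*8/4 = 14.
        Tie groups: |d|=2 (t=2); sum(t^3 - t) = 6.
        Var[W] = n(n+1)(2n+1)/24 - sum(t^3-t)/48 = 840/24 - 6/48 = 34.875.
        z = (W - E[W]) / sqrt(Var[W]) = (12 - 14) / 5.9055 = -0.3387.
        Two-sided p = 2*Phi(z) = 0.734861.
Step 6: alpha = 0.05. fail to reject H0.

W+ = 16, W- = 12, W = min = 12, p = 0.734861, fail to reject H0.


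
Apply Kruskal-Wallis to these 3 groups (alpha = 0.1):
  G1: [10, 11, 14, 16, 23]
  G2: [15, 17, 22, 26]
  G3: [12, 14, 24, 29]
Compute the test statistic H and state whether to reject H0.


Step 1: Combine all N = 13 observations and assign midranks.
sorted (value, group, rank): (10,G1,1), (11,G1,2), (12,G3,3), (14,G1,4.5), (14,G3,4.5), (15,G2,6), (16,G1,7), (17,G2,8), (22,G2,9), (23,G1,10), (24,G3,11), (26,G2,12), (29,G3,13)
Step 2: Sum ranks within each group.
R_1 = 24.5 (n_1 = 5)
R_2 = 35 (n_2 = 4)
R_3 = 31.5 (n_3 = 4)
Step 3: H = 12/(N(N+1)) * sum(R_i^2/n_i) - 3(N+1)
     = 12/(13*14) * (24.5^2/5 + 35^2/4 + 31.5^2/4) - 3*14
     = 0.065934 * 674.362 - 42
     = 2.463462.
Step 4: Ties present; correction factor C = 1 - 6/(13^3 - 13) = 0.997253. Corrected H = 2.463462 / 0.997253 = 2.470248.
Step 5: Under H0, H ~ chi^2(2); p-value = 0.290799.
Step 6: alpha = 0.1. fail to reject H0.

H = 2.4702, df = 2, p = 0.290799, fail to reject H0.


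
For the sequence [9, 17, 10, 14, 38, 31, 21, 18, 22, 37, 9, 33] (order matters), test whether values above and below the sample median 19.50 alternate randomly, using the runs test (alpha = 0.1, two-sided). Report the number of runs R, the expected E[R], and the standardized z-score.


Step 1: Compute median = 19.50; label A = above, B = below.
Labels in order: BBBBAAABAABA  (n_A = 6, n_B = 6)
Step 2: Count runs R = 6.
Step 3: Under H0 (random ordering), E[R] = 2*n_A*n_B/(n_A+n_B) + 1 = 2*6*6/12 + 1 = 7.0000.
        Var[R] = 2*n_A*n_B*(2*n_A*n_B - n_A - n_B) / ((n_A+n_B)^2 * (n_A+n_B-1)) = 4320/1584 = 2.7273.
        SD[R] = 1.6514.
Step 4: Continuity-corrected z = (R + 0.5 - E[R]) / SD[R] = (6 + 0.5 - 7.0000) / 1.6514 = -0.3028.
Step 5: Two-sided p-value via normal approximation = 2*(1 - Phi(|z|)) = 0.762069.
Step 6: alpha = 0.1. fail to reject H0.

R = 6, z = -0.3028, p = 0.762069, fail to reject H0.


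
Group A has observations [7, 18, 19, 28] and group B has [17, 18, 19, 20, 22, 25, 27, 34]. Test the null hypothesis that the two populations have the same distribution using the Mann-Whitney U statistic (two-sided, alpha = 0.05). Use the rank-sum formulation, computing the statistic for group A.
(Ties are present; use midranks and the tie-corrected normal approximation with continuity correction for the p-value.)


Step 1: Combine and sort all 12 observations; assign midranks.
sorted (value, group): (7,X), (17,Y), (18,X), (18,Y), (19,X), (19,Y), (20,Y), (22,Y), (25,Y), (27,Y), (28,X), (34,Y)
ranks: 7->1, 17->2, 18->3.5, 18->3.5, 19->5.5, 19->5.5, 20->7, 22->8, 25->9, 27->10, 28->11, 34->12
Step 2: Rank sum for X: R1 = 1 + 3.5 + 5.5 + 11 = 21.
Step 3: U_X = R1 - n1(n1+1)/2 = 21 - 4*5/2 = 21 - 10 = 11.
       U_Y = n1*n2 - U_X = 32 - 11 = 21.
Step 4: Ties are present, so use the tie-corrected normal approximation (with continuity correction) for the p-value.
Step 5: p-value = 0.443097; compare to alpha = 0.05. fail to reject H0.

U_X = 11, p = 0.443097, fail to reject H0 at alpha = 0.05.


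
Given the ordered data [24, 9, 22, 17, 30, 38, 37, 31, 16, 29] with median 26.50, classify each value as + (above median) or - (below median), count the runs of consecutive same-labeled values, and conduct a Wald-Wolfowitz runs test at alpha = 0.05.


Step 1: Compute median = 26.50; label A = above, B = below.
Labels in order: BBBBAAAABA  (n_A = 5, n_B = 5)
Step 2: Count runs R = 4.
Step 3: Under H0 (random ordering), E[R] = 2*n_A*n_B/(n_A+n_B) + 1 = 2*5*5/10 + 1 = 6.0000.
        Var[R] = 2*n_A*n_B*(2*n_A*n_B - n_A - n_B) / ((n_A+n_B)^2 * (n_A+n_B-1)) = 2000/900 = 2.2222.
        SD[R] = 1.4907.
Step 4: Continuity-corrected z = (R + 0.5 - E[R]) / SD[R] = (4 + 0.5 - 6.0000) / 1.4907 = -1.0062.
Step 5: Two-sided p-value via normal approximation = 2*(1 - Phi(|z|)) = 0.314305.
Step 6: alpha = 0.05. fail to reject H0.

R = 4, z = -1.0062, p = 0.314305, fail to reject H0.


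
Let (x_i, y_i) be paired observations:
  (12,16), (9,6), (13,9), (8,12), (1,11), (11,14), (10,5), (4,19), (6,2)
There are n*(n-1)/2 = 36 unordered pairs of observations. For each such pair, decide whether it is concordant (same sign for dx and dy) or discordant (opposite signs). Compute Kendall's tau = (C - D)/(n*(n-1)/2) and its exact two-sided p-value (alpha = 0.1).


Step 1: Enumerate the 36 unordered pairs (i,j) with i<j and classify each by sign(x_j-x_i) * sign(y_j-y_i).
  (1,2):dx=-3,dy=-10->C; (1,3):dx=+1,dy=-7->D; (1,4):dx=-4,dy=-4->C; (1,5):dx=-11,dy=-5->C
  (1,6):dx=-1,dy=-2->C; (1,7):dx=-2,dy=-11->C; (1,8):dx=-8,dy=+3->D; (1,9):dx=-6,dy=-14->C
  (2,3):dx=+4,dy=+3->C; (2,4):dx=-1,dy=+6->D; (2,5):dx=-8,dy=+5->D; (2,6):dx=+2,dy=+8->C
  (2,7):dx=+1,dy=-1->D; (2,8):dx=-5,dy=+13->D; (2,9):dx=-3,dy=-4->C; (3,4):dx=-5,dy=+3->D
  (3,5):dx=-12,dy=+2->D; (3,6):dx=-2,dy=+5->D; (3,7):dx=-3,dy=-4->C; (3,8):dx=-9,dy=+10->D
  (3,9):dx=-7,dy=-7->C; (4,5):dx=-7,dy=-1->C; (4,6):dx=+3,dy=+2->C; (4,7):dx=+2,dy=-7->D
  (4,8):dx=-4,dy=+7->D; (4,9):dx=-2,dy=-10->C; (5,6):dx=+10,dy=+3->C; (5,7):dx=+9,dy=-6->D
  (5,8):dx=+3,dy=+8->C; (5,9):dx=+5,dy=-9->D; (6,7):dx=-1,dy=-9->C; (6,8):dx=-7,dy=+5->D
  (6,9):dx=-5,dy=-12->C; (7,8):dx=-6,dy=+14->D; (7,9):dx=-4,dy=-3->C; (8,9):dx=+2,dy=-17->D
Step 2: C = 19, D = 17, total pairs = 36.
Step 3: tau = (C - D)/(n(n-1)/2) = (19 - 17)/36 = 0.055556.
Step 4: Exact two-sided p-value (enumerate n! = 362880 permutations of y under H0): p = 0.919455.
Step 5: alpha = 0.1. fail to reject H0.

tau_b = 0.0556 (C=19, D=17), p = 0.919455, fail to reject H0.


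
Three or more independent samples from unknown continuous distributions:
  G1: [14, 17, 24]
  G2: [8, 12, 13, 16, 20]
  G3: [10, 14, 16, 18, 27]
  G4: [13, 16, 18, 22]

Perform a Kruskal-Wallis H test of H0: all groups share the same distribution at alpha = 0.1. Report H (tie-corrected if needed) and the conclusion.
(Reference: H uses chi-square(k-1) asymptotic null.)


Step 1: Combine all N = 17 observations and assign midranks.
sorted (value, group, rank): (8,G2,1), (10,G3,2), (12,G2,3), (13,G2,4.5), (13,G4,4.5), (14,G1,6.5), (14,G3,6.5), (16,G2,9), (16,G3,9), (16,G4,9), (17,G1,11), (18,G3,12.5), (18,G4,12.5), (20,G2,14), (22,G4,15), (24,G1,16), (27,G3,17)
Step 2: Sum ranks within each group.
R_1 = 33.5 (n_1 = 3)
R_2 = 31.5 (n_2 = 5)
R_3 = 47 (n_3 = 5)
R_4 = 41 (n_4 = 4)
Step 3: H = 12/(N(N+1)) * sum(R_i^2/n_i) - 3(N+1)
     = 12/(17*18) * (33.5^2/3 + 31.5^2/5 + 47^2/5 + 41^2/4) - 3*18
     = 0.039216 * 1434.58 - 54
     = 2.258170.
Step 4: Ties present; correction factor C = 1 - 42/(17^3 - 17) = 0.991422. Corrected H = 2.258170 / 0.991422 = 2.277709.
Step 5: Under H0, H ~ chi^2(3); p-value = 0.516805.
Step 6: alpha = 0.1. fail to reject H0.

H = 2.2777, df = 3, p = 0.516805, fail to reject H0.


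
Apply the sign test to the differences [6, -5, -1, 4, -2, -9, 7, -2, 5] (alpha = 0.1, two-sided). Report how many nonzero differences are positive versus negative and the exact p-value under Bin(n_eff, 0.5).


Step 1: Discard zero differences. Original n = 9; n_eff = number of nonzero differences = 9.
Nonzero differences (with sign): +6, -5, -1, +4, -2, -9, +7, -2, +5
Step 2: Count signs: positive = 4, negative = 5.
Step 3: Under H0: P(positive) = 0.5, so the number of positives S ~ Bin(9, 0.5).
Step 4: Two-sided exact p-value = sum of Bin(9,0.5) probabilities at or below the observed probability = 1.000000.
Step 5: alpha = 0.1. fail to reject H0.

n_eff = 9, pos = 4, neg = 5, p = 1.000000, fail to reject H0.


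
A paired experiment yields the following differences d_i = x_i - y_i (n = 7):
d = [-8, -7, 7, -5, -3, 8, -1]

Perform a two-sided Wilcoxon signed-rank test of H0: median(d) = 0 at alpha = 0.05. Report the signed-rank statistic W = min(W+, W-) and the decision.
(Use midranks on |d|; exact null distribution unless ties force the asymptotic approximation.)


Step 1: Drop any zero differences (none here) and take |d_i|.
|d| = [8, 7, 7, 5, 3, 8, 1]
Step 2: Midrank |d_i| (ties get averaged ranks).
ranks: |8|->6.5, |7|->4.5, |7|->4.5, |5|->3, |3|->2, |8|->6.5, |1|->1
Step 3: Attach original signs; sum ranks with positive sign and with negative sign.
W+ = 4.5 + 6.5 = 11
W- = 6.5 + 4.5 + 3 + 2 + 1 = 17
(Check: W+ + W- = 28 should equal n(n+1)/2 = 28.)
Step 4: Test statistic W = min(W+, W-) = 11.
Step 5: Ties in |d|, so use the tie-corrected normal approximation.
        E[W] = n(n+1)/4 = 7*8/4 = 14.
        Tie groups: |d|=7 (t=2), |d|=8 (t=2); sum(t^3 - t) = 12.
        Var[W] = n(n+1)(2n+1)/24 - sum(t^3-t)/48 = 840/24 - 12/48 = 34.75.
        z = (W - E[W]) / sqrt(Var[W]) = (11 - 14) / 5.8949 = -0.5089.
        Two-sided p = 2*Phi(z) = 0.610813.
Step 6: alpha = 0.05. fail to reject H0.

W+ = 11, W- = 17, W = min = 11, p = 0.610813, fail to reject H0.


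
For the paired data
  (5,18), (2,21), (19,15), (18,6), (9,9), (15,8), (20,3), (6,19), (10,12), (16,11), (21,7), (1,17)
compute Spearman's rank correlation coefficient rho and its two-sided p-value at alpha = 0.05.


Step 1: Rank x and y separately (midranks; no ties here).
rank(x): 5->3, 2->2, 19->10, 18->9, 9->5, 15->7, 20->11, 6->4, 10->6, 16->8, 21->12, 1->1
rank(y): 18->10, 21->12, 15->8, 6->2, 9->5, 8->4, 3->1, 19->11, 12->7, 11->6, 7->3, 17->9
Step 2: d_i = R_x(i) - R_y(i); compute d_i^2.
  (3-10)^2=49, (2-12)^2=100, (10-8)^2=4, (9-2)^2=49, (5-5)^2=0, (7-4)^2=9, (11-1)^2=100, (4-11)^2=49, (6-7)^2=1, (8-6)^2=4, (12-3)^2=81, (1-9)^2=64
sum(d^2) = 510.
Step 3: rho = 1 - 6*510 / (12*(12^2 - 1)) = 1 - 3060/1716 = -0.783217.
Step 4: Under H0, t = rho * sqrt((n-2)/(1-rho^2)) = -3.9835 ~ t(10).
Step 5: Two-sided p-value from the t-distribution with 10 df = 0.002586.
Step 6: alpha = 0.05. reject H0.

rho = -0.7832, p = 0.002586, reject H0 at alpha = 0.05.


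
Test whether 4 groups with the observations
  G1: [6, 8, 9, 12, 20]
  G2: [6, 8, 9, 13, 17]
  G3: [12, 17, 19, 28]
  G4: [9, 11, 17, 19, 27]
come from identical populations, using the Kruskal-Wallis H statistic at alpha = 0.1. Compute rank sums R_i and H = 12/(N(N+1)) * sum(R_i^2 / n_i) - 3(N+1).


Step 1: Combine all N = 19 observations and assign midranks.
sorted (value, group, rank): (6,G1,1.5), (6,G2,1.5), (8,G1,3.5), (8,G2,3.5), (9,G1,6), (9,G2,6), (9,G4,6), (11,G4,8), (12,G1,9.5), (12,G3,9.5), (13,G2,11), (17,G2,13), (17,G3,13), (17,G4,13), (19,G3,15.5), (19,G4,15.5), (20,G1,17), (27,G4,18), (28,G3,19)
Step 2: Sum ranks within each group.
R_1 = 37.5 (n_1 = 5)
R_2 = 35 (n_2 = 5)
R_3 = 57 (n_3 = 4)
R_4 = 60.5 (n_4 = 5)
Step 3: H = 12/(N(N+1)) * sum(R_i^2/n_i) - 3(N+1)
     = 12/(19*20) * (37.5^2/5 + 35^2/5 + 57^2/4 + 60.5^2/5) - 3*20
     = 0.031579 * 2070.55 - 60
     = 5.385789.
Step 4: Ties present; correction factor C = 1 - 72/(19^3 - 19) = 0.989474. Corrected H = 5.385789 / 0.989474 = 5.443085.
Step 5: Under H0, H ~ chi^2(3); p-value = 0.142083.
Step 6: alpha = 0.1. fail to reject H0.

H = 5.4431, df = 3, p = 0.142083, fail to reject H0.


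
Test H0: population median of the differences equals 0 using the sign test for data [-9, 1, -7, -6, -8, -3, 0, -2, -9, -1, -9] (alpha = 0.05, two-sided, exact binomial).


Step 1: Discard zero differences. Original n = 11; n_eff = number of nonzero differences = 10.
Nonzero differences (with sign): -9, +1, -7, -6, -8, -3, -2, -9, -1, -9
Step 2: Count signs: positive = 1, negative = 9.
Step 3: Under H0: P(positive) = 0.5, so the number of positives S ~ Bin(10, 0.5).
Step 4: Two-sided exact p-value = sum of Bin(10,0.5) probabilities at or below the observed probability = 0.021484.
Step 5: alpha = 0.05. reject H0.

n_eff = 10, pos = 1, neg = 9, p = 0.021484, reject H0.


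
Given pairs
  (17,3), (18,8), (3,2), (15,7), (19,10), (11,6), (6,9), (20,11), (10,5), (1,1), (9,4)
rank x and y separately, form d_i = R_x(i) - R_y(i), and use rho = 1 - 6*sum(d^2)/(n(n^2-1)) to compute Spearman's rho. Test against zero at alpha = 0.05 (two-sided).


Step 1: Rank x and y separately (midranks; no ties here).
rank(x): 17->8, 18->9, 3->2, 15->7, 19->10, 11->6, 6->3, 20->11, 10->5, 1->1, 9->4
rank(y): 3->3, 8->8, 2->2, 7->7, 10->10, 6->6, 9->9, 11->11, 5->5, 1->1, 4->4
Step 2: d_i = R_x(i) - R_y(i); compute d_i^2.
  (8-3)^2=25, (9-8)^2=1, (2-2)^2=0, (7-7)^2=0, (10-10)^2=0, (6-6)^2=0, (3-9)^2=36, (11-11)^2=0, (5-5)^2=0, (1-1)^2=0, (4-4)^2=0
sum(d^2) = 62.
Step 3: rho = 1 - 6*62 / (11*(11^2 - 1)) = 1 - 372/1320 = 0.718182.
Step 4: Under H0, t = rho * sqrt((n-2)/(1-rho^2)) = 3.0963 ~ t(9).
Step 5: Two-sided p-value from the t-distribution with 9 df = 0.012800.
Step 6: alpha = 0.05. reject H0.

rho = 0.7182, p = 0.012800, reject H0 at alpha = 0.05.


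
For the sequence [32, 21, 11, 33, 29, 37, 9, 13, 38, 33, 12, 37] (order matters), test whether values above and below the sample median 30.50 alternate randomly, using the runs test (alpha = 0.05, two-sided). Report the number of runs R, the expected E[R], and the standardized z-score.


Step 1: Compute median = 30.50; label A = above, B = below.
Labels in order: ABBABABBAABA  (n_A = 6, n_B = 6)
Step 2: Count runs R = 9.
Step 3: Under H0 (random ordering), E[R] = 2*n_A*n_B/(n_A+n_B) + 1 = 2*6*6/12 + 1 = 7.0000.
        Var[R] = 2*n_A*n_B*(2*n_A*n_B - n_A - n_B) / ((n_A+n_B)^2 * (n_A+n_B-1)) = 4320/1584 = 2.7273.
        SD[R] = 1.6514.
Step 4: Continuity-corrected z = (R - 0.5 - E[R]) / SD[R] = (9 - 0.5 - 7.0000) / 1.6514 = 0.9083.
Step 5: Two-sided p-value via normal approximation = 2*(1 - Phi(|z|)) = 0.363722.
Step 6: alpha = 0.05. fail to reject H0.

R = 9, z = 0.9083, p = 0.363722, fail to reject H0.


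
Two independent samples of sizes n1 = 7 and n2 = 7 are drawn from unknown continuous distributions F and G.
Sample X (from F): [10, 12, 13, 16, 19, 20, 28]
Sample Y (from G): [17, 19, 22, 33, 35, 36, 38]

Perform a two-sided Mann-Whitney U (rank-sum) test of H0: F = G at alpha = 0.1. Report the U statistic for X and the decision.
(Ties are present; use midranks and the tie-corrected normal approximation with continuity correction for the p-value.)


Step 1: Combine and sort all 14 observations; assign midranks.
sorted (value, group): (10,X), (12,X), (13,X), (16,X), (17,Y), (19,X), (19,Y), (20,X), (22,Y), (28,X), (33,Y), (35,Y), (36,Y), (38,Y)
ranks: 10->1, 12->2, 13->3, 16->4, 17->5, 19->6.5, 19->6.5, 20->8, 22->9, 28->10, 33->11, 35->12, 36->13, 38->14
Step 2: Rank sum for X: R1 = 1 + 2 + 3 + 4 + 6.5 + 8 + 10 = 34.5.
Step 3: U_X = R1 - n1(n1+1)/2 = 34.5 - 7*8/2 = 34.5 - 28 = 6.5.
       U_Y = n1*n2 - U_X = 49 - 6.5 = 42.5.
Step 4: Ties are present, so use the tie-corrected normal approximation (with continuity correction) for the p-value.
Step 5: p-value = 0.025187; compare to alpha = 0.1. reject H0.

U_X = 6.5, p = 0.025187, reject H0 at alpha = 0.1.


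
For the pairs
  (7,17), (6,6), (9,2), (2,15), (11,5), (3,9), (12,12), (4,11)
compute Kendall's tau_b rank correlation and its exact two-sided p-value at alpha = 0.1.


Step 1: Enumerate the 28 unordered pairs (i,j) with i<j and classify each by sign(x_j-x_i) * sign(y_j-y_i).
  (1,2):dx=-1,dy=-11->C; (1,3):dx=+2,dy=-15->D; (1,4):dx=-5,dy=-2->C; (1,5):dx=+4,dy=-12->D
  (1,6):dx=-4,dy=-8->C; (1,7):dx=+5,dy=-5->D; (1,8):dx=-3,dy=-6->C; (2,3):dx=+3,dy=-4->D
  (2,4):dx=-4,dy=+9->D; (2,5):dx=+5,dy=-1->D; (2,6):dx=-3,dy=+3->D; (2,7):dx=+6,dy=+6->C
  (2,8):dx=-2,dy=+5->D; (3,4):dx=-7,dy=+13->D; (3,5):dx=+2,dy=+3->C; (3,6):dx=-6,dy=+7->D
  (3,7):dx=+3,dy=+10->C; (3,8):dx=-5,dy=+9->D; (4,5):dx=+9,dy=-10->D; (4,6):dx=+1,dy=-6->D
  (4,7):dx=+10,dy=-3->D; (4,8):dx=+2,dy=-4->D; (5,6):dx=-8,dy=+4->D; (5,7):dx=+1,dy=+7->C
  (5,8):dx=-7,dy=+6->D; (6,7):dx=+9,dy=+3->C; (6,8):dx=+1,dy=+2->C; (7,8):dx=-8,dy=-1->C
Step 2: C = 11, D = 17, total pairs = 28.
Step 3: tau = (C - D)/(n(n-1)/2) = (11 - 17)/28 = -0.214286.
Step 4: Exact two-sided p-value (enumerate n! = 40320 permutations of y under H0): p = 0.548413.
Step 5: alpha = 0.1. fail to reject H0.

tau_b = -0.2143 (C=11, D=17), p = 0.548413, fail to reject H0.


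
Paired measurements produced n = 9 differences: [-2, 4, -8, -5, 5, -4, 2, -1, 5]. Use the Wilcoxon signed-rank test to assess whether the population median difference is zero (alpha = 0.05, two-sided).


Step 1: Drop any zero differences (none here) and take |d_i|.
|d| = [2, 4, 8, 5, 5, 4, 2, 1, 5]
Step 2: Midrank |d_i| (ties get averaged ranks).
ranks: |2|->2.5, |4|->4.5, |8|->9, |5|->7, |5|->7, |4|->4.5, |2|->2.5, |1|->1, |5|->7
Step 3: Attach original signs; sum ranks with positive sign and with negative sign.
W+ = 4.5 + 7 + 2.5 + 7 = 21
W- = 2.5 + 9 + 7 + 4.5 + 1 = 24
(Check: W+ + W- = 45 should equal n(n+1)/2 = 45.)
Step 4: Test statistic W = min(W+, W-) = 21.
Step 5: Ties in |d|, so use the tie-corrected normal approximation.
        E[W] = n(n+1)/4 = 9*10/4 = 22.5.
        Tie groups: |d|=2 (t=2), |d|=4 (t=2), |d|=5 (t=3); sum(t^3 - t) = 36.
        Var[W] = n(n+1)(2n+1)/24 - sum(t^3-t)/48 = 1710/24 - 36/48 = 70.5.
        z = (W - E[W]) / sqrt(Var[W]) = (21 - 22.5) / 8.3964 = -0.1786.
        Two-sided p = 2*Phi(z) = 0.858215.
Step 6: alpha = 0.05. fail to reject H0.

W+ = 21, W- = 24, W = min = 21, p = 0.858215, fail to reject H0.


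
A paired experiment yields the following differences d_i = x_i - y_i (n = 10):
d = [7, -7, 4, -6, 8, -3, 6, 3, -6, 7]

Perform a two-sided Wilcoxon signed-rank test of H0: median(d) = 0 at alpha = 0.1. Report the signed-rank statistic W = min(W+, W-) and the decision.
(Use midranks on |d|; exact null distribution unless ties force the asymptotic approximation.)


Step 1: Drop any zero differences (none here) and take |d_i|.
|d| = [7, 7, 4, 6, 8, 3, 6, 3, 6, 7]
Step 2: Midrank |d_i| (ties get averaged ranks).
ranks: |7|->8, |7|->8, |4|->3, |6|->5, |8|->10, |3|->1.5, |6|->5, |3|->1.5, |6|->5, |7|->8
Step 3: Attach original signs; sum ranks with positive sign and with negative sign.
W+ = 8 + 3 + 10 + 5 + 1.5 + 8 = 35.5
W- = 8 + 5 + 1.5 + 5 = 19.5
(Check: W+ + W- = 55 should equal n(n+1)/2 = 55.)
Step 4: Test statistic W = min(W+, W-) = 19.5.
Step 5: Ties in |d|, so use the tie-corrected normal approximation.
        E[W] = n(n+1)/4 = 10*11/4 = 27.5.
        Tie groups: |d|=3 (t=2), |d|=6 (t=3), |d|=7 (t=3); sum(t^3 - t) = 54.
        Var[W] = n(n+1)(2n+1)/24 - sum(t^3-t)/48 = 2310/24 - 54/48 = 95.125.
        z = (W - E[W]) / sqrt(Var[W]) = (19.5 - 27.5) / 9.7532 = -0.8202.
        Two-sided p = 2*Phi(z) = 0.412077.
Step 6: alpha = 0.1. fail to reject H0.

W+ = 35.5, W- = 19.5, W = min = 19.5, p = 0.412077, fail to reject H0.


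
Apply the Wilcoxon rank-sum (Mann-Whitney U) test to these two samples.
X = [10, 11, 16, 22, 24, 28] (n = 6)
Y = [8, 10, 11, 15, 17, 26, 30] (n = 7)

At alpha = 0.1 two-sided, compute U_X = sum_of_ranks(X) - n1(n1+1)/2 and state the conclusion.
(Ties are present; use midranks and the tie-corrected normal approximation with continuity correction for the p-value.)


Step 1: Combine and sort all 13 observations; assign midranks.
sorted (value, group): (8,Y), (10,X), (10,Y), (11,X), (11,Y), (15,Y), (16,X), (17,Y), (22,X), (24,X), (26,Y), (28,X), (30,Y)
ranks: 8->1, 10->2.5, 10->2.5, 11->4.5, 11->4.5, 15->6, 16->7, 17->8, 22->9, 24->10, 26->11, 28->12, 30->13
Step 2: Rank sum for X: R1 = 2.5 + 4.5 + 7 + 9 + 10 + 12 = 45.
Step 3: U_X = R1 - n1(n1+1)/2 = 45 - 6*7/2 = 45 - 21 = 24.
       U_Y = n1*n2 - U_X = 42 - 24 = 18.
Step 4: Ties are present, so use the tie-corrected normal approximation (with continuity correction) for the p-value.
Step 5: p-value = 0.720247; compare to alpha = 0.1. fail to reject H0.

U_X = 24, p = 0.720247, fail to reject H0 at alpha = 0.1.


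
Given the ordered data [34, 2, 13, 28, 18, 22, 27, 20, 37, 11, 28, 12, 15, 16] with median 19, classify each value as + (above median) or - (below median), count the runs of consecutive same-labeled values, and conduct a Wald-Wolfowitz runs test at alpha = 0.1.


Step 1: Compute median = 19; label A = above, B = below.
Labels in order: ABBABAAAABABBB  (n_A = 7, n_B = 7)
Step 2: Count runs R = 8.
Step 3: Under H0 (random ordering), E[R] = 2*n_A*n_B/(n_A+n_B) + 1 = 2*7*7/14 + 1 = 8.0000.
        Var[R] = 2*n_A*n_B*(2*n_A*n_B - n_A - n_B) / ((n_A+n_B)^2 * (n_A+n_B-1)) = 8232/2548 = 3.2308.
        SD[R] = 1.7974.
Step 4: R = E[R], so z = 0 with no continuity correction.
Step 5: Two-sided p-value via normal approximation = 2*(1 - Phi(|z|)) = 1.000000.
Step 6: alpha = 0.1. fail to reject H0.

R = 8, z = 0.0000, p = 1.000000, fail to reject H0.


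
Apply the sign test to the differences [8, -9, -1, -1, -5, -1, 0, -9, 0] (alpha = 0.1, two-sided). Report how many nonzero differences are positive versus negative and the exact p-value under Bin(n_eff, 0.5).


Step 1: Discard zero differences. Original n = 9; n_eff = number of nonzero differences = 7.
Nonzero differences (with sign): +8, -9, -1, -1, -5, -1, -9
Step 2: Count signs: positive = 1, negative = 6.
Step 3: Under H0: P(positive) = 0.5, so the number of positives S ~ Bin(7, 0.5).
Step 4: Two-sided exact p-value = sum of Bin(7,0.5) probabilities at or below the observed probability = 0.125000.
Step 5: alpha = 0.1. fail to reject H0.

n_eff = 7, pos = 1, neg = 6, p = 0.125000, fail to reject H0.


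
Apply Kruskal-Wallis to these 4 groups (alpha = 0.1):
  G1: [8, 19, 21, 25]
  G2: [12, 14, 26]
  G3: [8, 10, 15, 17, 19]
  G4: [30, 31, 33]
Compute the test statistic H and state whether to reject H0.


Step 1: Combine all N = 15 observations and assign midranks.
sorted (value, group, rank): (8,G1,1.5), (8,G3,1.5), (10,G3,3), (12,G2,4), (14,G2,5), (15,G3,6), (17,G3,7), (19,G1,8.5), (19,G3,8.5), (21,G1,10), (25,G1,11), (26,G2,12), (30,G4,13), (31,G4,14), (33,G4,15)
Step 2: Sum ranks within each group.
R_1 = 31 (n_1 = 4)
R_2 = 21 (n_2 = 3)
R_3 = 26 (n_3 = 5)
R_4 = 42 (n_4 = 3)
Step 3: H = 12/(N(N+1)) * sum(R_i^2/n_i) - 3(N+1)
     = 12/(15*16) * (31^2/4 + 21^2/3 + 26^2/5 + 42^2/3) - 3*16
     = 0.050000 * 1110.45 - 48
     = 7.522500.
Step 4: Ties present; correction factor C = 1 - 12/(15^3 - 15) = 0.996429. Corrected H = 7.522500 / 0.996429 = 7.549462.
Step 5: Under H0, H ~ chi^2(3); p-value = 0.056301.
Step 6: alpha = 0.1. reject H0.

H = 7.5495, df = 3, p = 0.056301, reject H0.
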